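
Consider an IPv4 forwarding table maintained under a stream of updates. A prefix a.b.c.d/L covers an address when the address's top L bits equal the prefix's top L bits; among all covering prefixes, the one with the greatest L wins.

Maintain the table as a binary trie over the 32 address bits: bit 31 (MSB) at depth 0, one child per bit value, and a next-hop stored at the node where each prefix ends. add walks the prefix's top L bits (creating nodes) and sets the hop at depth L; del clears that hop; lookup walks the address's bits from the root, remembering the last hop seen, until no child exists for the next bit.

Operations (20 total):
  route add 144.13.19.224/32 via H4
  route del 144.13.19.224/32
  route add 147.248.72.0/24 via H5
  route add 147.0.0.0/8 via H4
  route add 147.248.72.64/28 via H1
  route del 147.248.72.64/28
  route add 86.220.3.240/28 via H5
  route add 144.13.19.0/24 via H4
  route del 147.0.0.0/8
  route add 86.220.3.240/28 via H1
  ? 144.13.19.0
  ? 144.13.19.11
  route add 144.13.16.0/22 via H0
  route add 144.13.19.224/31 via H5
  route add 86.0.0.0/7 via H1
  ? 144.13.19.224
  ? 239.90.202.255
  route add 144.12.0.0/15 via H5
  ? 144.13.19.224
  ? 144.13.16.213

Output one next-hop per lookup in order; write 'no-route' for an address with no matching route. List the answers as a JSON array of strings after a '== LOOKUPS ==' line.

Process each operation:
  + 144.13.19.224/32 (H4) depth=32
  del 144.13.19.224/32 (clear depth 32)
  + 147.248.72.0/24 (H5) depth=24
  + 147.0.0.0/8 (H4) depth=8
  + 147.248.72.64/28 (H1) depth=28
  del 147.248.72.64/28 (clear depth 28)
  + 86.220.3.240/28 (H5) depth=28
  + 144.13.19.0/24 (H4) depth=24
  del 147.0.0.0/8 (clear depth 8)
  + 86.220.3.240/28 (H1) depth=28
  ? 144.13.19.0  path d0:-→d1:-→d2:-→d3:-→d4:-→d5:-→d6:-→d7:-→d8:-→d9:-→d10:-→d11:-→d12:-→d13:-→d14:-→d15:-→d16:-→d17:-→d18:-→d19:-→d20:-→d21:-→d22:-→d23:-→d24:H4  best=H4
  ? 144.13.19.11  path d0:-→d1:-→d2:-→d3:-→d4:-→d5:-→d6:-→d7:-→d8:-→d9:-→d10:-→d11:-→d12:-→d13:-→d14:-→d15:-→d16:-→d17:-→d18:-→d19:-→d20:-→d21:-→d22:-→d23:-→d24:H4  best=H4
  + 144.13.16.0/22 (H0) depth=22
  + 144.13.19.224/31 (H5) depth=31
  + 86.0.0.0/7 (H1) depth=7
  ? 144.13.19.224  path d0:-→d1:-→d2:-→d3:-→d4:-→d5:-→d6:-→d7:-→d8:-→d9:-→d10:-→d11:-→d12:-→d13:-→d14:-→d15:-→d16:-→d17:-→d18:-→d19:-→d20:-→d21:-→d22:H0→d23:-→d24:H4→d25:-→d26:-→d27:-→d28:-→d29:-→d30:-→d31:H5→d32:-  best=H5
  ? 239.90.202.255  path d0:-→d1:-  best=no-route
  + 144.12.0.0/15 (H5) depth=15
  ? 144.13.19.224  path d0:-→d1:-→d2:-→d3:-→d4:-→d5:-→d6:-→d7:-→d8:-→d9:-→d10:-→d11:-→d12:-→d13:-→d14:-→d15:H5→d16:-→d17:-→d18:-→d19:-→d20:-→d21:-→d22:H0→d23:-→d24:H4→d25:-→d26:-→d27:-→d28:-→d29:-→d30:-→d31:H5→d32:-  best=H5
  ? 144.13.16.213  path d0:-→d1:-→d2:-→d3:-→d4:-→d5:-→d6:-→d7:-→d8:-→d9:-→d10:-→d11:-→d12:-→d13:-→d14:-→d15:H5→d16:-→d17:-→d18:-→d19:-→d20:-→d21:-→d22:H0  best=H0

== LOOKUPS ==
["H4","H4","H5","no-route","H5","H0"]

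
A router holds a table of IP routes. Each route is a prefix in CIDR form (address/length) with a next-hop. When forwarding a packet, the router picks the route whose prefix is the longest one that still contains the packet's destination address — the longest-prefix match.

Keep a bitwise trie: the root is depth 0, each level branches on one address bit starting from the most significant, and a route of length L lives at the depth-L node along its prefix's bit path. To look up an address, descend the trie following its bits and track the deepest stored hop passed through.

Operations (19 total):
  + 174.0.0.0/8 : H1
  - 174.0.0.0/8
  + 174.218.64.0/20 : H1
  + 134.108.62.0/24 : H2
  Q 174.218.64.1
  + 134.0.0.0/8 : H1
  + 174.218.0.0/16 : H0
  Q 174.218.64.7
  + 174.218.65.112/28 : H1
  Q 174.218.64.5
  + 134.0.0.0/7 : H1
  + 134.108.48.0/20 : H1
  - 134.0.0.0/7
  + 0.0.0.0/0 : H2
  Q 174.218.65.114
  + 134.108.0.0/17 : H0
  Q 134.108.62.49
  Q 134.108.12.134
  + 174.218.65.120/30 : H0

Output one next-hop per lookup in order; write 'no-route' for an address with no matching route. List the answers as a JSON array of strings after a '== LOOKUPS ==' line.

Trace:
  + 174.0.0.0/8 (H1) depth=8
  del 174.0.0.0/8 (clear depth 8)
  + 174.218.64.0/20 (H1) depth=20
  + 134.108.62.0/24 (H2) depth=24
  ? 174.218.64.1  path d0:-→d1:-→d2:-→d3:-→d4:-→d5:-→d6:-→d7:-→d8:-→d9:-→d10:-→d11:-→d12:-→d13:-→d14:-→d15:-→d16:-→d17:-→d18:-→d19:-→d20:H1  best=H1
  + 134.0.0.0/8 (H1) depth=8
  + 174.218.0.0/16 (H0) depth=16
  ? 174.218.64.7  path d0:-→d1:-→d2:-→d3:-→d4:-→d5:-→d6:-→d7:-→d8:-→d9:-→d10:-→d11:-→d12:-→d13:-→d14:-→d15:-→d16:H0→d17:-→d18:-→d19:-→d20:H1  best=H1
  + 174.218.65.112/28 (H1) depth=28
  ? 174.218.64.5  path d0:-→d1:-→d2:-→d3:-→d4:-→d5:-→d6:-→d7:-→d8:-→d9:-→d10:-→d11:-→d12:-→d13:-→d14:-→d15:-→d16:H0→d17:-→d18:-→d19:-→d20:H1→d21:-→d22:-→d23:-  best=H1
  + 134.0.0.0/7 (H1) depth=7
  + 134.108.48.0/20 (H1) depth=20
  del 134.0.0.0/7 (clear depth 7)
  + 0.0.0.0/0 (H2) depth=0
  ? 174.218.65.114  path d0:H2→d1:-→d2:-→d3:-→d4:-→d5:-→d6:-→d7:-→d8:-→d9:-→d10:-→d11:-→d12:-→d13:-→d14:-→d15:-→d16:H0→d17:-→d18:-→d19:-→d20:H1→d21:-→d22:-→d23:-→d24:-→d25:-→d26:-→d27:-→d28:H1  best=H1
  + 134.108.0.0/17 (H0) depth=17
  ? 134.108.62.49  path d0:H2→d1:-→d2:-→d3:-→d4:-→d5:-→d6:-→d7:-→d8:H1→d9:-→d10:-→d11:-→d12:-→d13:-→d14:-→d15:-→d16:-→d17:H0→d18:-→d19:-→d20:H1→d21:-→d22:-→d23:-→d24:H2  best=H2
  ? 134.108.12.134  path d0:H2→d1:-→d2:-→d3:-→d4:-→d5:-→d6:-→d7:-→d8:H1→d9:-→d10:-→d11:-→d12:-→d13:-→d14:-→d15:-→d16:-→d17:H0→d18:-  best=H0
  + 174.218.65.120/30 (H0) depth=30

== LOOKUPS ==
["H1","H1","H1","H1","H2","H0"]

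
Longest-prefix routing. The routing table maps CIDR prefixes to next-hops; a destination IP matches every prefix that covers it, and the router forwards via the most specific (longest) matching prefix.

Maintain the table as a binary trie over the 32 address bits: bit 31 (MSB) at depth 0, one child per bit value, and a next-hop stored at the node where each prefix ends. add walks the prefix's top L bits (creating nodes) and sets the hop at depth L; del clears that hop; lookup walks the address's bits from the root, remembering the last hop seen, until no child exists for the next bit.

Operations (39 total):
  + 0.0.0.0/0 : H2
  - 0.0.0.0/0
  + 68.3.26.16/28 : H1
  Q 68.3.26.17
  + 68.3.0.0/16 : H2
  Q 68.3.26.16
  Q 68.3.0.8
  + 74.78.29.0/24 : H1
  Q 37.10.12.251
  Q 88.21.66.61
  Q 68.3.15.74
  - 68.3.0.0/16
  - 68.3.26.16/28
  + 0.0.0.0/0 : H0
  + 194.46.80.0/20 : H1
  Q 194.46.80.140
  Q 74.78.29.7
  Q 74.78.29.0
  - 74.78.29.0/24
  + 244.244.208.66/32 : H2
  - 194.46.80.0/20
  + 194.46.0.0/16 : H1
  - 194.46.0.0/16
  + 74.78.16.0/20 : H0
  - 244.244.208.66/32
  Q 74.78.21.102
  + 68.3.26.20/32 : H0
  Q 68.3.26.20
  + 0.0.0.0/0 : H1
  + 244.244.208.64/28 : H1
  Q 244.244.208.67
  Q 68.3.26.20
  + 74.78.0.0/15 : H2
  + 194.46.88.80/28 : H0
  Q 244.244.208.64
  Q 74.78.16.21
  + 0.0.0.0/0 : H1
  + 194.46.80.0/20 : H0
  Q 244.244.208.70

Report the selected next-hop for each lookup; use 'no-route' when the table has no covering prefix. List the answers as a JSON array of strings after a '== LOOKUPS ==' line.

Process each operation:
  add 0.0.0.0/0 -> H2 at depth 0
  - 0.0.0.0/0 clear@0
  add 68.3.26.16/28 -> H1 at depth 28
  lookup 68.3.26.17: bits 0100010000000011000110100001 walk d0:-→d1:-→d2:-→d3:-→d4:-→d5:-→d6:-→d7:-→d8:-→d9:-→d10:-→d11:-→d12:-→d13:-→d14:-→d15:-→d16:-→d17:-→d18:-→d19:-→d20:-→d21:-→d22:-→d23:-→d24:-→d25:-→d26:-→d27:-→d28:H1 -> H1
  add 68.3.0.0/16 -> H2 at depth 16
  lookup 68.3.26.16: bits 0100010000000011000110100001 walk d0:-→d1:-→d2:-→d3:-→d4:-→d5:-→d6:-→d7:-→d8:-→d9:-→d10:-→d11:-→d12:-→d13:-→d14:-→d15:-→d16:H2→d17:-→d18:-→d19:-→d20:-→d21:-→d22:-→d23:-→d24:-→d25:-→d26:-→d27:-→d28:H1 -> H1
  lookup 68.3.0.8: bits 0100010000000011000 walk d0:-→d1:-→d2:-→d3:-→d4:-→d5:-→d6:-→d7:-→d8:-→d9:-→d10:-→d11:-→d12:-→d13:-→d14:-→d15:-→d16:H2→d17:-→d18:-→d19:- -> H2
  add 74.78.29.0/24 -> H1 at depth 24
  lookup 37.10.12.251: bits 0 walk d0:-→d1:- -> no-route
  lookup 88.21.66.61: bits 010 walk d0:-→d1:-→d2:-→d3:- -> no-route
  lookup 68.3.15.74: bits 0100010000000011000 walk d0:-→d1:-→d2:-→d3:-→d4:-→d5:-→d6:-→d7:-→d8:-→d9:-→d10:-→d11:-→d12:-→d13:-→d14:-→d15:-→d16:H2→d17:-→d18:-→d19:- -> H2
  - 68.3.0.0/16 clear@16
  - 68.3.26.16/28 clear@28
  add 0.0.0.0/0 -> H0 at depth 0
  add 194.46.80.0/20 -> H1 at depth 20
  lookup 194.46.80.140: bits 11000010001011100101 walk d0:H0→d1:-→d2:-→d3:-→d4:-→d5:-→d6:-→d7:-→d8:-→d9:-→d10:-→d11:-→d12:-→d13:-→d14:-→d15:-→d16:-→d17:-→d18:-→d19:-→d20:H1 -> H1
  lookup 74.78.29.7: bits 010010100100111000011101 walk d0:H0→d1:-→d2:-→d3:-→d4:-→d5:-→d6:-→d7:-→d8:-→d9:-→d10:-→d11:-→d12:-→d13:-→d14:-→d15:-→d16:-→d17:-→d18:-→d19:-→d20:-→d21:-→d22:-→d23:-→d24:H1 -> H1
  lookup 74.78.29.0: bits 010010100100111000011101 walk d0:H0→d1:-→d2:-→d3:-→d4:-→d5:-→d6:-→d7:-→d8:-→d9:-→d10:-→d11:-→d12:-→d13:-→d14:-→d15:-→d16:-→d17:-→d18:-→d19:-→d20:-→d21:-→d22:-→d23:-→d24:H1 -> H1
  - 74.78.29.0/24 clear@24
  add 244.244.208.66/32 -> H2 at depth 32
  - 194.46.80.0/20 clear@20
  add 194.46.0.0/16 -> H1 at depth 16
  - 194.46.0.0/16 clear@16
  add 74.78.16.0/20 -> H0 at depth 20
  - 244.244.208.66/32 clear@32
  lookup 74.78.21.102: bits 01001010010011100001 walk d0:H0→d1:-→d2:-→d3:-→d4:-→d5:-→d6:-→d7:-→d8:-→d9:-→d10:-→d11:-→d12:-→d13:-→d14:-→d15:-→d16:-→d17:-→d18:-→d19:-→d20:H0 -> H0
  add 68.3.26.20/32 -> H0 at depth 32
  lookup 68.3.26.20: bits 01000100000000110001101000010100 walk d0:H0→d1:-→d2:-→d3:-→d4:-→d5:-→d6:-→d7:-→d8:-→d9:-→d10:-→d11:-→d12:-→d13:-→d14:-→d15:-→d16:-→d17:-→d18:-→d19:-→d20:-→d21:-→d22:-→d23:-→d24:-→d25:-→d26:-→d27:-→d28:-→d29:-→d30:-→d31:-→d32:H0 -> H0
  add 0.0.0.0/0 -> H1 at depth 0
  add 244.244.208.64/28 -> H1 at depth 28
  lookup 244.244.208.67: bits 1111010011110100110100000100001 walk d0:H1→d1:-→d2:-→d3:-→d4:-→d5:-→d6:-→d7:-→d8:-→d9:-→d10:-→d11:-→d12:-→d13:-→d14:-→d15:-→d16:-→d17:-→d18:-→d19:-→d20:-→d21:-→d22:-→d23:-→d24:-→d25:-→d26:-→d27:-→d28:H1→d29:-→d30:-→d31:- -> H1
  lookup 68.3.26.20: bits 01000100000000110001101000010100 walk d0:H1→d1:-→d2:-→d3:-→d4:-→d5:-→d6:-→d7:-→d8:-→d9:-→d10:-→d11:-→d12:-→d13:-→d14:-→d15:-→d16:-→d17:-→d18:-→d19:-→d20:-→d21:-→d22:-→d23:-→d24:-→d25:-→d26:-→d27:-→d28:-→d29:-→d30:-→d31:-→d32:H0 -> H0
  add 74.78.0.0/15 -> H2 at depth 15
  add 194.46.88.80/28 -> H0 at depth 28
  lookup 244.244.208.64: bits 111101001111010011010000010000 walk d0:H1→d1:-→d2:-→d3:-→d4:-→d5:-→d6:-→d7:-→d8:-→d9:-→d10:-→d11:-→d12:-→d13:-→d14:-→d15:-→d16:-→d17:-→d18:-→d19:-→d20:-→d21:-→d22:-→d23:-→d24:-→d25:-→d26:-→d27:-→d28:H1→d29:-→d30:- -> H1
  lookup 74.78.16.21: bits 01001010010011100001 walk d0:H1→d1:-→d2:-→d3:-→d4:-→d5:-→d6:-→d7:-→d8:-→d9:-→d10:-→d11:-→d12:-→d13:-→d14:-→d15:H2→d16:-→d17:-→d18:-→d19:-→d20:H0 -> H0
  add 0.0.0.0/0 -> H1 at depth 0
  add 194.46.80.0/20 -> H0 at depth 20
  lookup 244.244.208.70: bits 11110100111101001101000001000 walk d0:H1→d1:-→d2:-→d3:-→d4:-→d5:-→d6:-→d7:-→d8:-→d9:-→d10:-→d11:-→d12:-→d13:-→d14:-→d15:-→d16:-→d17:-→d18:-→d19:-→d20:-→d21:-→d22:-→d23:-→d24:-→d25:-→d26:-→d27:-→d28:H1→d29:- -> H1

== LOOKUPS ==
["H1","H1","H2","no-route","no-route","H2","H1","H1","H1","H0","H0","H1","H0","H1","H0","H1"]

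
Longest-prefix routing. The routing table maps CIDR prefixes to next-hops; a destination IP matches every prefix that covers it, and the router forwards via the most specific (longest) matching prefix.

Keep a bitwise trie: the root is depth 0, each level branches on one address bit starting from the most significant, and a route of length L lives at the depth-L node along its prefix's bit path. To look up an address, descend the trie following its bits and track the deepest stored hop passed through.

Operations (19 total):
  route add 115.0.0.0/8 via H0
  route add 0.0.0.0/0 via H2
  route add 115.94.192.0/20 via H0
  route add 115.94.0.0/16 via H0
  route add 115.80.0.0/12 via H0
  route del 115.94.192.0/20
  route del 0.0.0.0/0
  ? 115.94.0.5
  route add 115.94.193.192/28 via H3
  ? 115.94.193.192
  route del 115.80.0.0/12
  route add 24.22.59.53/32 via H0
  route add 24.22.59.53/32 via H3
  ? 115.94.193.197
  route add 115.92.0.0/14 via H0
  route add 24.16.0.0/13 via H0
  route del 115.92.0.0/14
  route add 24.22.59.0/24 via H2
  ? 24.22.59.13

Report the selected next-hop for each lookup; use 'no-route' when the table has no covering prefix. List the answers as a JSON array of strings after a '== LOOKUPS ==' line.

Trace:
  add 115.0.0.0/8 -> H0 at depth 8
  add 0.0.0.0/0 -> H2 at depth 0
  add 115.94.192.0/20 -> H0 at depth 20
  add 115.94.0.0/16 -> H0 at depth 16
  add 115.80.0.0/12 -> H0 at depth 12
  - 115.94.192.0/20 clear@20
  - 0.0.0.0/0 clear@0
  ? 115.94.0.5  path d0:-→d1:-→d2:-→d3:-→d4:-→d5:-→d6:-→d7:-→d8:H0→d9:-→d10:-→d11:-→d12:H0→d13:-→d14:-→d15:-→d16:H0  best=H0
  add 115.94.193.192/28 -> H3 at depth 28
  ? 115.94.193.192  path d0:-→d1:-→d2:-→d3:-→d4:-→d5:-→d6:-→d7:-→d8:H0→d9:-→d10:-→d11:-→d12:H0→d13:-→d14:-→d15:-→d16:H0→d17:-→d18:-→d19:-→d20:-→d21:-→d22:-→d23:-→d24:-→d25:-→d26:-→d27:-→d28:H3  best=H3
  - 115.80.0.0/12 clear@12
  add 24.22.59.53/32 -> H0 at depth 32
  add 24.22.59.53/32 -> H3 at depth 32
  ? 115.94.193.197  path d0:-→d1:-→d2:-→d3:-→d4:-→d5:-→d6:-→d7:-→d8:H0→d9:-→d10:-→d11:-→d12:-→d13:-→d14:-→d15:-→d16:H0→d17:-→d18:-→d19:-→d20:-→d21:-→d22:-→d23:-→d24:-→d25:-→d26:-→d27:-→d28:H3  best=H3
  add 115.92.0.0/14 -> H0 at depth 14
  add 24.16.0.0/13 -> H0 at depth 13
  - 115.92.0.0/14 clear@14
  add 24.22.59.0/24 -> H2 at depth 24
  ? 24.22.59.13  path d0:-→d1:-→d2:-→d3:-→d4:-→d5:-→d6:-→d7:-→d8:-→d9:-→d10:-→d11:-→d12:-→d13:H0→d14:-→d15:-→d16:-→d17:-→d18:-→d19:-→d20:-→d21:-→d22:-→d23:-→d24:H2→d25:-→d26:-  best=H2

== LOOKUPS ==
["H0","H3","H3","H2"]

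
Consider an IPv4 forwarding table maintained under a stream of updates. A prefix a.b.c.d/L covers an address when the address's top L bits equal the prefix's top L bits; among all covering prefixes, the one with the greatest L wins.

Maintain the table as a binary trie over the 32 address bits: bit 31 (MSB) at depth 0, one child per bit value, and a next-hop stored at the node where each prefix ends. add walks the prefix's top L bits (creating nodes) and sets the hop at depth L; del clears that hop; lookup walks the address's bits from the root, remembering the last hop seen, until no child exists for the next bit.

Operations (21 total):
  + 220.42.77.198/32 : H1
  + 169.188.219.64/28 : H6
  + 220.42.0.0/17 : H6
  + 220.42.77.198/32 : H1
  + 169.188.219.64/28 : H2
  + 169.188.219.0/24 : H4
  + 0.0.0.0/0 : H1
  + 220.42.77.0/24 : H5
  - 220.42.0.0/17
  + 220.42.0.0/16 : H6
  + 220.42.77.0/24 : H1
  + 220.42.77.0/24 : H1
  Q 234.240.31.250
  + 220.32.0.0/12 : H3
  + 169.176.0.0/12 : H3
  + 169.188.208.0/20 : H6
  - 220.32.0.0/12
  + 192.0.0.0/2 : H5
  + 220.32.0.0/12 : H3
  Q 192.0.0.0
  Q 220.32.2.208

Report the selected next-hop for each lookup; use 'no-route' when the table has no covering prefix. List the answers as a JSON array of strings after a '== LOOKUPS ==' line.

Trace:
  add 220.42.77.198/32 -> H1 at depth 32
  add 169.188.219.64/28 -> H6 at depth 28
  add 220.42.0.0/17 -> H6 at depth 17
  add 220.42.77.198/32 -> H1 at depth 32
  add 169.188.219.64/28 -> H2 at depth 28
  add 169.188.219.0/24 -> H4 at depth 24
  add 0.0.0.0/0 -> H1 at depth 0
  add 220.42.77.0/24 -> H5 at depth 24
  del 220.42.0.0/17 (clear depth 17)
  add 220.42.0.0/16 -> H6 at depth 16
  add 220.42.77.0/24 -> H1 at depth 24
  add 220.42.77.0/24 -> H1 at depth 24
  ? 234.240.31.250  path d0:H1→d1:-→d2:-  best=H1
  add 220.32.0.0/12 -> H3 at depth 12
  add 169.176.0.0/12 -> H3 at depth 12
  add 169.188.208.0/20 -> H6 at depth 20
  del 220.32.0.0/12 (clear depth 12)
  add 192.0.0.0/2 -> H5 at depth 2
  add 220.32.0.0/12 -> H3 at depth 12
  ? 192.0.0.0  path d0:H1→d1:-→d2:H5→d3:-  best=H5
  ? 220.32.2.208  path d0:H1→d1:-→d2:H5→d3:-→d4:-→d5:-→d6:-→d7:-→d8:-→d9:-→d10:-→d11:-→d12:H3  best=H3

== LOOKUPS ==
["H1","H5","H3"]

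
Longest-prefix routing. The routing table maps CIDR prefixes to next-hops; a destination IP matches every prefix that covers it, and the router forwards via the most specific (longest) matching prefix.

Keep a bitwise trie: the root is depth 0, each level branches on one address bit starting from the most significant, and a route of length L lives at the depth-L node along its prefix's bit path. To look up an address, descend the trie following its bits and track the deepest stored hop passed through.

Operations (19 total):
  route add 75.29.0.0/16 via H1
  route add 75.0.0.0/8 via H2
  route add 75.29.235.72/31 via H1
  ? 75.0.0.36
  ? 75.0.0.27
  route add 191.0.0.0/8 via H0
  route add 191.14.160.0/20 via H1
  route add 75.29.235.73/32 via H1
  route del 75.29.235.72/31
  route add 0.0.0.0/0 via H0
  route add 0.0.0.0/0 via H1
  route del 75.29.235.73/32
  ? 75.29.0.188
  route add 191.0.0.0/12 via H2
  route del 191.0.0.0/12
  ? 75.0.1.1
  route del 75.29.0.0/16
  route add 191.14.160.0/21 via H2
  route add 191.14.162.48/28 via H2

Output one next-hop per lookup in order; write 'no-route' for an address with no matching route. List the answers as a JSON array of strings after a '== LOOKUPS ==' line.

Trace:
  + 75.29.0.0/16 (H1) depth=16
  + 75.0.0.0/8 (H2) depth=8
  + 75.29.235.72/31 (H1) depth=31
  lookup 75.0.0.36: bits 01001011000 walk d0:-→d1:-→d2:-→d3:-→d4:-→d5:-→d6:-→d7:-→d8:H2→d9:-→d10:-→d11:- -> H2
  lookup 75.0.0.27: bits 01001011000 walk d0:-→d1:-→d2:-→d3:-→d4:-→d5:-→d6:-→d7:-→d8:H2→d9:-→d10:-→d11:- -> H2
  + 191.0.0.0/8 (H0) depth=8
  + 191.14.160.0/20 (H1) depth=20
  + 75.29.235.73/32 (H1) depth=32
  - 75.29.235.72/31 clear@31
  + 0.0.0.0/0 (H0) depth=0
  + 0.0.0.0/0 (H1) depth=0
  - 75.29.235.73/32 clear@32
  lookup 75.29.0.188: bits 0100101100011101 walk d0:H1→d1:-→d2:-→d3:-→d4:-→d5:-→d6:-→d7:-→d8:H2→d9:-→d10:-→d11:-→d12:-→d13:-→d14:-→d15:-→d16:H1 -> H1
  + 191.0.0.0/12 (H2) depth=12
  - 191.0.0.0/12 clear@12
  lookup 75.0.1.1: bits 01001011000 walk d0:H1→d1:-→d2:-→d3:-→d4:-→d5:-→d6:-→d7:-→d8:H2→d9:-→d10:-→d11:- -> H2
  - 75.29.0.0/16 clear@16
  + 191.14.160.0/21 (H2) depth=21
  + 191.14.162.48/28 (H2) depth=28

== LOOKUPS ==
["H2","H2","H1","H2"]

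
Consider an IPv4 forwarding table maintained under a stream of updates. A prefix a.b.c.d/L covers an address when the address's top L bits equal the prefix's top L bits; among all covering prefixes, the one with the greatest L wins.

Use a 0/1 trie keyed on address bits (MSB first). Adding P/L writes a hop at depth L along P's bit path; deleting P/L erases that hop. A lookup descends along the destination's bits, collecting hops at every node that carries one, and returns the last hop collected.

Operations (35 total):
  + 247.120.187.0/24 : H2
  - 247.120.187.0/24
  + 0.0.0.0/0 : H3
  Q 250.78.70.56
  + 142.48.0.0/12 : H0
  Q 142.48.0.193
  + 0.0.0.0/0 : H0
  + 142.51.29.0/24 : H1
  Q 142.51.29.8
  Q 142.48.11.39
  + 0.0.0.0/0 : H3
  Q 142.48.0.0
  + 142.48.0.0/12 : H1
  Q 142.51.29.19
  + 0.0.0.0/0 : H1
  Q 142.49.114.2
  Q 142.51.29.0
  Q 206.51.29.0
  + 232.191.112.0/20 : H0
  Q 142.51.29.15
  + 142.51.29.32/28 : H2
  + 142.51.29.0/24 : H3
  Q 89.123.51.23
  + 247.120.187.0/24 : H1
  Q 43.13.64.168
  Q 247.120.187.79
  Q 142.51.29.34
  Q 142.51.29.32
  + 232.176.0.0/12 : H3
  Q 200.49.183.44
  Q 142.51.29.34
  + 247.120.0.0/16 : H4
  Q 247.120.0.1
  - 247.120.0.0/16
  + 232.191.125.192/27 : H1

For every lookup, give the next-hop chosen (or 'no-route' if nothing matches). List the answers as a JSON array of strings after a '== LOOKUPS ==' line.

Process each operation:
  + 247.120.187.0/24 (H2) depth=24
  - 247.120.187.0/24 clear@24
  + 0.0.0.0/0 (H3) depth=0
  Q 250.78.70.56: descend 1111 ; hops seen [H3] ; pick H3
  + 142.48.0.0/12 (H0) depth=12
  Q 142.48.0.193: descend 100011100011 ; hops seen [H3,H0] ; pick H0
  + 0.0.0.0/0 (H0) depth=0
  + 142.51.29.0/24 (H1) depth=24
  Q 142.51.29.8: descend 100011100011001100011101 ; hops seen [H0,H0,H1] ; pick H1
  Q 142.48.11.39: descend 10001110001100 ; hops seen [H0,H0] ; pick H0
  + 0.0.0.0/0 (H3) depth=0
  Q 142.48.0.0: descend 10001110001100 ; hops seen [H3,H0] ; pick H0
  + 142.48.0.0/12 (H1) depth=12
  Q 142.51.29.19: descend 100011100011001100011101 ; hops seen [H3,H1,H1] ; pick H1
  + 0.0.0.0/0 (H1) depth=0
  Q 142.49.114.2: descend 10001110001100 ; hops seen [H1,H1] ; pick H1
  Q 142.51.29.0: descend 100011100011001100011101 ; hops seen [H1,H1,H1] ; pick H1
  Q 206.51.29.0: descend 11 ; hops seen [H1] ; pick H1
  + 232.191.112.0/20 (H0) depth=20
  Q 142.51.29.15: descend 100011100011001100011101 ; hops seen [H1,H1,H1] ; pick H1
  + 142.51.29.32/28 (H2) depth=28
  + 142.51.29.0/24 (H3) depth=24
  Q 89.123.51.23: descend ε ; hops seen [H1] ; pick H1
  + 247.120.187.0/24 (H1) depth=24
  Q 43.13.64.168: descend ε ; hops seen [H1] ; pick H1
  Q 247.120.187.79: descend 111101110111100010111011 ; hops seen [H1,H1] ; pick H1
  Q 142.51.29.34: descend 1000111000110011000111010010 ; hops seen [H1,H1,H3,H2] ; pick H2
  Q 142.51.29.32: descend 1000111000110011000111010010 ; hops seen [H1,H1,H3,H2] ; pick H2
  + 232.176.0.0/12 (H3) depth=12
  Q 200.49.183.44: descend 11 ; hops seen [H1] ; pick H1
  Q 142.51.29.34: descend 1000111000110011000111010010 ; hops seen [H1,H1,H3,H2] ; pick H2
  + 247.120.0.0/16 (H4) depth=16
  Q 247.120.0.1: descend 1111011101111000 ; hops seen [H1,H4] ; pick H4
  - 247.120.0.0/16 clear@16
  + 232.191.125.192/27 (H1) depth=27

== LOOKUPS ==
["H3","H0","H1","H0","H0","H1","H1","H1","H1","H1","H1","H1","H1","H2","H2","H1","H2","H4"]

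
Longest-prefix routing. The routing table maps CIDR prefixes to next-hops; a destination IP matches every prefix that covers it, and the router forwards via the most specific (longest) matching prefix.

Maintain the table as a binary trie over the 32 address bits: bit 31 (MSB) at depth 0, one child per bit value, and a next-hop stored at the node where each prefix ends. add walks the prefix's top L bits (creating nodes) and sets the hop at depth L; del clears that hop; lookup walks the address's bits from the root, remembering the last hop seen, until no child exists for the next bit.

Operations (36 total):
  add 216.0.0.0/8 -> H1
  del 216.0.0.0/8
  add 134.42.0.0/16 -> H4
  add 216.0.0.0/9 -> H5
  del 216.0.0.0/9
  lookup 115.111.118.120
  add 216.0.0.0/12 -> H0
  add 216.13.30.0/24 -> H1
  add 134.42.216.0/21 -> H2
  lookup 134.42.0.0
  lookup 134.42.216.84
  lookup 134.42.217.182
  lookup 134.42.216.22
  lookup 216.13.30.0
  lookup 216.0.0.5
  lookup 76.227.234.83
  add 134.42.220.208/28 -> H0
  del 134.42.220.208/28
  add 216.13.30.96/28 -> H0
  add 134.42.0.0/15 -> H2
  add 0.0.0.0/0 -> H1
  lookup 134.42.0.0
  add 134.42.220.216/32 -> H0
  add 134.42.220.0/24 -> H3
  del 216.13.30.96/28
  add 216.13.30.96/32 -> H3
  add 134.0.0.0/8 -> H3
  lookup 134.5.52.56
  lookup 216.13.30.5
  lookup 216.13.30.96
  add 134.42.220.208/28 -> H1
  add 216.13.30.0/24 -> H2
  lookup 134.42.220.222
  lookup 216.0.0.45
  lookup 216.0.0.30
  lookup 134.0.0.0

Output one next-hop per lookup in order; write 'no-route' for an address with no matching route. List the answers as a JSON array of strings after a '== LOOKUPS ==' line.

Trace:
  + 216.0.0.0/8 (H1) depth=8
  - 216.0.0.0/8 clear@8
  + 134.42.0.0/16 (H4) depth=16
  + 216.0.0.0/9 (H5) depth=9
  - 216.0.0.0/9 clear@9
  lookup 115.111.118.120: bits ε walk d0:- -> no-route
  + 216.0.0.0/12 (H0) depth=12
  + 216.13.30.0/24 (H1) depth=24
  + 134.42.216.0/21 (H2) depth=21
  lookup 134.42.0.0: bits 1000011000101010 walk d0:-→d1:-→d2:-→d3:-→d4:-→d5:-→d6:-→d7:-→d8:-→d9:-→d10:-→d11:-→d12:-→d13:-→d14:-→d15:-→d16:H4 -> H4
  lookup 134.42.216.84: bits 100001100010101011011 walk d0:-→d1:-→d2:-→d3:-→d4:-→d5:-→d6:-→d7:-→d8:-→d9:-→d10:-→d11:-→d12:-→d13:-→d14:-→d15:-→d16:H4→d17:-→d18:-→d19:-→d20:-→d21:H2 -> H2
  lookup 134.42.217.182: bits 100001100010101011011 walk d0:-→d1:-→d2:-→d3:-→d4:-→d5:-→d6:-→d7:-→d8:-→d9:-→d10:-→d11:-→d12:-→d13:-→d14:-→d15:-→d16:H4→d17:-→d18:-→d19:-→d20:-→d21:H2 -> H2
  lookup 134.42.216.22: bits 100001100010101011011 walk d0:-→d1:-→d2:-→d3:-→d4:-→d5:-→d6:-→d7:-→d8:-→d9:-→d10:-→d11:-→d12:-→d13:-→d14:-→d15:-→d16:H4→d17:-→d18:-→d19:-→d20:-→d21:H2 -> H2
  lookup 216.13.30.0: bits 110110000000110100011110 walk d0:-→d1:-→d2:-→d3:-→d4:-→d5:-→d6:-→d7:-→d8:-→d9:-→d10:-→d11:-→d12:H0→d13:-→d14:-→d15:-→d16:-→d17:-→d18:-→d19:-→d20:-→d21:-→d22:-→d23:-→d24:H1 -> H1
  lookup 216.0.0.5: bits 110110000000 walk d0:-→d1:-→d2:-→d3:-→d4:-→d5:-→d6:-→d7:-→d8:-→d9:-→d10:-→d11:-→d12:H0 -> H0
  lookup 76.227.234.83: bits ε walk d0:- -> no-route
  + 134.42.220.208/28 (H0) depth=28
  - 134.42.220.208/28 clear@28
  + 216.13.30.96/28 (H0) depth=28
  + 134.42.0.0/15 (H2) depth=15
  + 0.0.0.0/0 (H1) depth=0
  lookup 134.42.0.0: bits 1000011000101010 walk d0:H1→d1:-→d2:-→d3:-→d4:-→d5:-→d6:-→d7:-→d8:-→d9:-→d10:-→d11:-→d12:-→d13:-→d14:-→d15:H2→d16:H4 -> H4
  + 134.42.220.216/32 (H0) depth=32
  + 134.42.220.0/24 (H3) depth=24
  - 216.13.30.96/28 clear@28
  + 216.13.30.96/32 (H3) depth=32
  + 134.0.0.0/8 (H3) depth=8
  lookup 134.5.52.56: bits 1000011000 walk d0:H1→d1:-→d2:-→d3:-→d4:-→d5:-→d6:-→d7:-→d8:H3→d9:-→d10:- -> H3
  lookup 216.13.30.5: bits 1101100000001101000111100 walk d0:H1→d1:-→d2:-→d3:-→d4:-→d5:-→d6:-→d7:-→d8:-→d9:-→d10:-→d11:-→d12:H0→d13:-→d14:-→d15:-→d16:-→d17:-→d18:-→d19:-→d20:-→d21:-→d22:-→d23:-→d24:H1→d25:- -> H1
  lookup 216.13.30.96: bits 11011000000011010001111001100000 walk d0:H1→d1:-→d2:-→d3:-→d4:-→d5:-→d6:-→d7:-→d8:-→d9:-→d10:-→d11:-→d12:H0→d13:-→d14:-→d15:-→d16:-→d17:-→d18:-→d19:-→d20:-→d21:-→d22:-→d23:-→d24:H1→d25:-→d26:-→d27:-→d28:-→d29:-→d30:-→d31:-→d32:H3 -> H3
  + 134.42.220.208/28 (H1) depth=28
  + 216.13.30.0/24 (H2) depth=24
  lookup 134.42.220.222: bits 10000110001010101101110011011 walk d0:H1→d1:-→d2:-→d3:-→d4:-→d5:-→d6:-→d7:-→d8:H3→d9:-→d10:-→d11:-→d12:-→d13:-→d14:-→d15:H2→d16:H4→d17:-→d18:-→d19:-→d20:-→d21:H2→d22:-→d23:-→d24:H3→d25:-→d26:-→d27:-→d28:H1→d29:- -> H1
  lookup 216.0.0.45: bits 110110000000 walk d0:H1→d1:-→d2:-→d3:-→d4:-→d5:-→d6:-→d7:-→d8:-→d9:-→d10:-→d11:-→d12:H0 -> H0
  lookup 216.0.0.30: bits 110110000000 walk d0:H1→d1:-→d2:-→d3:-→d4:-→d5:-→d6:-→d7:-→d8:-→d9:-→d10:-→d11:-→d12:H0 -> H0
  lookup 134.0.0.0: bits 1000011000 walk d0:H1→d1:-→d2:-→d3:-→d4:-→d5:-→d6:-→d7:-→d8:H3→d9:-→d10:- -> H3

== LOOKUPS ==
["no-route","H4","H2","H2","H2","H1","H0","no-route","H4","H3","H1","H3","H1","H0","H0","H3"]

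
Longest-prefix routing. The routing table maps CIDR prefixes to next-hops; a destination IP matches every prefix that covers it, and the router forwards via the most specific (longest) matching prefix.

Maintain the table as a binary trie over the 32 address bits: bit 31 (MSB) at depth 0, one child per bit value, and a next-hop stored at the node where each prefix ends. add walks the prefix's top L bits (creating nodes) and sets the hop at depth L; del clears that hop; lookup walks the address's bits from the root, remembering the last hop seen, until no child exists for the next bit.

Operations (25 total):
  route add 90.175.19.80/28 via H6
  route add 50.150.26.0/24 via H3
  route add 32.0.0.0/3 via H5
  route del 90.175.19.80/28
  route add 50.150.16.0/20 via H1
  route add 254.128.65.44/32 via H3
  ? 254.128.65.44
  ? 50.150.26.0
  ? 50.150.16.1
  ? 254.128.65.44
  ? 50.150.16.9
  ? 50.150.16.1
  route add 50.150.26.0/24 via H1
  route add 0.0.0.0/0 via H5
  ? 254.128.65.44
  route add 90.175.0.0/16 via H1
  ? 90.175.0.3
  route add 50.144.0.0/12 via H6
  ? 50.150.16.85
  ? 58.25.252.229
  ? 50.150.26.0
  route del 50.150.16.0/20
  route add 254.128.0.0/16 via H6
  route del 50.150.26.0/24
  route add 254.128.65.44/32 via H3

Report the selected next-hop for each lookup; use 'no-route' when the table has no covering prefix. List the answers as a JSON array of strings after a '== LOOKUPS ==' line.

Trace:
  add 90.175.19.80/28 -> H6 at depth 28
  add 50.150.26.0/24 -> H3 at depth 24
  add 32.0.0.0/3 -> H5 at depth 3
  del 90.175.19.80/28 (clear depth 28)
  add 50.150.16.0/20 -> H1 at depth 20
  add 254.128.65.44/32 -> H3 at depth 32
  Q 254.128.65.44: descend 11111110100000000100000100101100 ; hops seen [H3] ; pick H3
  Q 50.150.26.0: descend 001100101001011000011010 ; hops seen [H5,H1,H3] ; pick H3
  Q 50.150.16.1: descend 00110010100101100001 ; hops seen [H5,H1] ; pick H1
  Q 254.128.65.44: descend 11111110100000000100000100101100 ; hops seen [H3] ; pick H3
  Q 50.150.16.9: descend 00110010100101100001 ; hops seen [H5,H1] ; pick H1
  Q 50.150.16.1: descend 00110010100101100001 ; hops seen [H5,H1] ; pick H1
  add 50.150.26.0/24 -> H1 at depth 24
  add 0.0.0.0/0 -> H5 at depth 0
  Q 254.128.65.44: descend 11111110100000000100000100101100 ; hops seen [H5,H3] ; pick H3
  add 90.175.0.0/16 -> H1 at depth 16
  Q 90.175.0.3: descend 0101101010101111000 ; hops seen [H5,H1] ; pick H1
  add 50.144.0.0/12 -> H6 at depth 12
  Q 50.150.16.85: descend 00110010100101100001 ; hops seen [H5,H5,H6,H1] ; pick H1
  Q 58.25.252.229: descend 0011 ; hops seen [H5,H5] ; pick H5
  Q 50.150.26.0: descend 001100101001011000011010 ; hops seen [H5,H5,H6,H1,H1] ; pick H1
  del 50.150.16.0/20 (clear depth 20)
  add 254.128.0.0/16 -> H6 at depth 16
  del 50.150.26.0/24 (clear depth 24)
  add 254.128.65.44/32 -> H3 at depth 32

== LOOKUPS ==
["H3","H3","H1","H3","H1","H1","H3","H1","H1","H5","H1"]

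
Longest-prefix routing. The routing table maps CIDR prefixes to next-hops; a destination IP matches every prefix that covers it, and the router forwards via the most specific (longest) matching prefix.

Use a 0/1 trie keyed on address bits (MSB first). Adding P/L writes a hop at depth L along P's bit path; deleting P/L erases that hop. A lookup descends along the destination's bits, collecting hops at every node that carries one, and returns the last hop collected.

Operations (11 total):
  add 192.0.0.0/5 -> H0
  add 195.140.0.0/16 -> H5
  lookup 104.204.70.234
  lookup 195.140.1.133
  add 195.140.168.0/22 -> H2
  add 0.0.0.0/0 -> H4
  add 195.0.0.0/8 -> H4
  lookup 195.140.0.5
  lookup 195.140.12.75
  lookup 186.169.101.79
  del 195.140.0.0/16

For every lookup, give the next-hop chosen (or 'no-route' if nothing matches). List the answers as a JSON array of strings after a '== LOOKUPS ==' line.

Process each operation:
  add 192.0.0.0/5 -> H0 at depth 5
  add 195.140.0.0/16 -> H5 at depth 16
  lookup 104.204.70.234: bits ε walk d0:- -> no-route
  lookup 195.140.1.133: bits 1100001110001100 walk d0:-→d1:-→d2:-→d3:-→d4:-→d5:H0→d6:-→d7:-→d8:-→d9:-→d10:-→d11:-→d12:-→d13:-→d14:-→d15:-→d16:H5 -> H5
  add 195.140.168.0/22 -> H2 at depth 22
  add 0.0.0.0/0 -> H4 at depth 0
  add 195.0.0.0/8 -> H4 at depth 8
  lookup 195.140.0.5: bits 1100001110001100 walk d0:H4→d1:-→d2:-→d3:-→d4:-→d5:H0→d6:-→d7:-→d8:H4→d9:-→d10:-→d11:-→d12:-→d13:-→d14:-→d15:-→d16:H5 -> H5
  lookup 195.140.12.75: bits 1100001110001100 walk d0:H4→d1:-→d2:-→d3:-→d4:-→d5:H0→d6:-→d7:-→d8:H4→d9:-→d10:-→d11:-→d12:-→d13:-→d14:-→d15:-→d16:H5 -> H5
  lookup 186.169.101.79: bits 1 walk d0:H4→d1:- -> H4
  del 195.140.0.0/16 (clear depth 16)

== LOOKUPS ==
["no-route","H5","H5","H5","H4"]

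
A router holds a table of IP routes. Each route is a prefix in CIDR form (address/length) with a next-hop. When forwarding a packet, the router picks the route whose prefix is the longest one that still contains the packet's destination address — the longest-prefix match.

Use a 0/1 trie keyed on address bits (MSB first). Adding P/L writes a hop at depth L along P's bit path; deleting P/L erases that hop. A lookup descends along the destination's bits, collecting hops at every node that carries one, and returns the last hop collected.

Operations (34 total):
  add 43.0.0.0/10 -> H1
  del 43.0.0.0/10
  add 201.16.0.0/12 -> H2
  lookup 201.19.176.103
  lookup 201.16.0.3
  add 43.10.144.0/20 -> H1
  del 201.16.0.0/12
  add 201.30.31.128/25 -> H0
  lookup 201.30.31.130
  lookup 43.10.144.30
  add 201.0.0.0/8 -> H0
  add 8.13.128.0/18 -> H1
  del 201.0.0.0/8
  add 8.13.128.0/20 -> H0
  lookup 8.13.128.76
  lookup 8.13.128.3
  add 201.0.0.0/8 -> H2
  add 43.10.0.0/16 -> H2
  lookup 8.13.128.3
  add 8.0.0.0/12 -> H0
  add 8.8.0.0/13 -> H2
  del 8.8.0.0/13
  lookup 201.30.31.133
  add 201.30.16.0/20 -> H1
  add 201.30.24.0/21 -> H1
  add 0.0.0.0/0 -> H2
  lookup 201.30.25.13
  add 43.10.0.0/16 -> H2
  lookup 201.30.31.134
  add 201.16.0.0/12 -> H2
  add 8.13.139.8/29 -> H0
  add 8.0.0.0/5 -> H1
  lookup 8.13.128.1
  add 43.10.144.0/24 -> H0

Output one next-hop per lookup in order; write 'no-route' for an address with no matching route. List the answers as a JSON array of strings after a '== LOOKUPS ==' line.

Trace:
  + 43.0.0.0/10 (H1) depth=10
  - 43.0.0.0/10 clear@10
  + 201.16.0.0/12 (H2) depth=12
  Q 201.19.176.103: descend 110010010001 ; hops seen [H2] ; pick H2
  Q 201.16.0.3: descend 110010010001 ; hops seen [H2] ; pick H2
  + 43.10.144.0/20 (H1) depth=20
  - 201.16.0.0/12 clear@12
  + 201.30.31.128/25 (H0) depth=25
  Q 201.30.31.130: descend 1100100100011110000111111 ; hops seen [H0] ; pick H0
  Q 43.10.144.30: descend 00101011000010101001 ; hops seen [H1] ; pick H1
  + 201.0.0.0/8 (H0) depth=8
  + 8.13.128.0/18 (H1) depth=18
  - 201.0.0.0/8 clear@8
  + 8.13.128.0/20 (H0) depth=20
  Q 8.13.128.76: descend 00001000000011011000 ; hops seen [H1,H0] ; pick H0
  Q 8.13.128.3: descend 00001000000011011000 ; hops seen [H1,H0] ; pick H0
  + 201.0.0.0/8 (H2) depth=8
  + 43.10.0.0/16 (H2) depth=16
  Q 8.13.128.3: descend 00001000000011011000 ; hops seen [H1,H0] ; pick H0
  + 8.0.0.0/12 (H0) depth=12
  + 8.8.0.0/13 (H2) depth=13
  - 8.8.0.0/13 clear@13
  Q 201.30.31.133: descend 1100100100011110000111111 ; hops seen [H2,H0] ; pick H0
  + 201.30.16.0/20 (H1) depth=20
  + 201.30.24.0/21 (H1) depth=21
  + 0.0.0.0/0 (H2) depth=0
  Q 201.30.25.13: descend 110010010001111000011 ; hops seen [H2,H2,H1,H1] ; pick H1
  + 43.10.0.0/16 (H2) depth=16
  Q 201.30.31.134: descend 1100100100011110000111111 ; hops seen [H2,H2,H1,H1,H0] ; pick H0
  + 201.16.0.0/12 (H2) depth=12
  + 8.13.139.8/29 (H0) depth=29
  + 8.0.0.0/5 (H1) depth=5
  Q 8.13.128.1: descend 00001000000011011000 ; hops seen [H2,H1,H0,H1,H0] ; pick H0
  + 43.10.144.0/24 (H0) depth=24

== LOOKUPS ==
["H2","H2","H0","H1","H0","H0","H0","H0","H1","H0","H0"]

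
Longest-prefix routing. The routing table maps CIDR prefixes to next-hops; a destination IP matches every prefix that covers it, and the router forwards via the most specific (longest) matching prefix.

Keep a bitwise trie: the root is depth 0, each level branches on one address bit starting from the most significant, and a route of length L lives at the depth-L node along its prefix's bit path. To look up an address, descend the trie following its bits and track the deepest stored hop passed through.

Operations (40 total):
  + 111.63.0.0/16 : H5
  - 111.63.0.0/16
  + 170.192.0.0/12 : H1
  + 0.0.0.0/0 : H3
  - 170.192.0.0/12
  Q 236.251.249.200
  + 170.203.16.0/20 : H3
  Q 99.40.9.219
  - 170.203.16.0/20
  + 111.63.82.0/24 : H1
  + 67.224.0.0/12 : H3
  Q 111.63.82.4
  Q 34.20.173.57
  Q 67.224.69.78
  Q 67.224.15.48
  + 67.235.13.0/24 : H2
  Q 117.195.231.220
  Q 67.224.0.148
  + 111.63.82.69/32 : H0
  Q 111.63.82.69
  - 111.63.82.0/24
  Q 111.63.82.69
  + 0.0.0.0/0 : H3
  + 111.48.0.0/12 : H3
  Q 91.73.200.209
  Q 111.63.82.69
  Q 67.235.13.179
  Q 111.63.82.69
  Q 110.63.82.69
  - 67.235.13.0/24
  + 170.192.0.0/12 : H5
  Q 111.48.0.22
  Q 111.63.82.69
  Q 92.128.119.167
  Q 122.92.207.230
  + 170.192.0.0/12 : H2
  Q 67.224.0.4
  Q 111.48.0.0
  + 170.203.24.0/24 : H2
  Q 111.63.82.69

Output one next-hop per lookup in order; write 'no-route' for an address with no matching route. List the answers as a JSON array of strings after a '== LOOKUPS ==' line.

Trace:
  add 111.63.0.0/16 -> H5 at depth 16
  - 111.63.0.0/16 clear@16
  add 170.192.0.0/12 -> H1 at depth 12
  add 0.0.0.0/0 -> H3 at depth 0
  - 170.192.0.0/12 clear@12
  lookup 236.251.249.200: bits 1 walk d0:H3→d1:- -> H3
  add 170.203.16.0/20 -> H3 at depth 20
  lookup 99.40.9.219: bits 0110 walk d0:H3→d1:-→d2:-→d3:-→d4:- -> H3
  - 170.203.16.0/20 clear@20
  add 111.63.82.0/24 -> H1 at depth 24
  add 67.224.0.0/12 -> H3 at depth 12
  lookup 111.63.82.4: bits 011011110011111101010010 walk d0:H3→d1:-→d2:-→d3:-→d4:-→d5:-→d6:-→d7:-→d8:-→d9:-→d10:-→d11:-→d12:-→d13:-→d14:-→d15:-→d16:-→d17:-→d18:-→d19:-→d20:-→d21:-→d22:-→d23:-→d24:H1 -> H1
  lookup 34.20.173.57: bits 0 walk d0:H3→d1:- -> H3
  lookup 67.224.69.78: bits 010000111110 walk d0:H3→d1:-→d2:-→d3:-→d4:-→d5:-→d6:-→d7:-→d8:-→d9:-→d10:-→d11:-→d12:H3 -> H3
  lookup 67.224.15.48: bits 010000111110 walk d0:H3→d1:-→d2:-→d3:-→d4:-→d5:-→d6:-→d7:-→d8:-→d9:-→d10:-→d11:-→d12:H3 -> H3
  add 67.235.13.0/24 -> H2 at depth 24
  lookup 117.195.231.220: bits 011 walk d0:H3→d1:-→d2:-→d3:- -> H3
  lookup 67.224.0.148: bits 010000111110 walk d0:H3→d1:-→d2:-→d3:-→d4:-→d5:-→d6:-→d7:-→d8:-→d9:-→d10:-→d11:-→d12:H3 -> H3
  add 111.63.82.69/32 -> H0 at depth 32
  lookup 111.63.82.69: bits 01101111001111110101001001000101 walk d0:H3→d1:-→d2:-→d3:-→d4:-→d5:-→d6:-→d7:-→d8:-→d9:-→d10:-→d11:-→d12:-→d13:-→d14:-→d15:-→d16:-→d17:-→d18:-→d19:-→d20:-→d21:-→d22:-→d23:-→d24:H1→d25:-→d26:-→d27:-→d28:-→d29:-→d30:-→d31:-→d32:H0 -> H0
  - 111.63.82.0/24 clear@24
  lookup 111.63.82.69: bits 01101111001111110101001001000101 walk d0:H3→d1:-→d2:-→d3:-→d4:-→d5:-→d6:-→d7:-→d8:-→d9:-→d10:-→d11:-→d12:-→d13:-→d14:-→d15:-→d16:-→d17:-→d18:-→d19:-→d20:-→d21:-→d22:-→d23:-→d24:-→d25:-→d26:-→d27:-→d28:-→d29:-→d30:-→d31:-→d32:H0 -> H0
  add 0.0.0.0/0 -> H3 at depth 0
  add 111.48.0.0/12 -> H3 at depth 12
  lookup 91.73.200.209: bits 010 walk d0:H3→d1:-→d2:-→d3:- -> H3
  lookup 111.63.82.69: bits 01101111001111110101001001000101 walk d0:H3→d1:-→d2:-→d3:-→d4:-→d5:-→d6:-→d7:-→d8:-→d9:-→d10:-→d11:-→d12:H3→d13:-→d14:-→d15:-→d16:-→d17:-→d18:-→d19:-→d20:-→d21:-→d22:-→d23:-→d24:-→d25:-→d26:-→d27:-→d28:-→d29:-→d30:-→d31:-→d32:H0 -> H0
  lookup 67.235.13.179: bits 010000111110101100001101 walk d0:H3→d1:-→d2:-→d3:-→d4:-→d5:-→d6:-→d7:-→d8:-→d9:-→d10:-→d11:-→d12:H3→d13:-→d14:-→d15:-→d16:-→d17:-→d18:-→d19:-→d20:-→d21:-→d22:-→d23:-→d24:H2 -> H2
  lookup 111.63.82.69: bits 01101111001111110101001001000101 walk d0:H3→d1:-→d2:-→d3:-→d4:-→d5:-→d6:-→d7:-→d8:-→d9:-→d10:-→d11:-→d12:H3→d13:-→d14:-→d15:-→d16:-→d17:-→d18:-→d19:-→d20:-→d21:-→d22:-→d23:-→d24:-→d25:-→d26:-→d27:-→d28:-→d29:-→d30:-→d31:-→d32:H0 -> H0
  lookup 110.63.82.69: bits 0110111 walk d0:H3→d1:-→d2:-→d3:-→d4:-→d5:-→d6:-→d7:- -> H3
  - 67.235.13.0/24 clear@24
  add 170.192.0.0/12 -> H5 at depth 12
  lookup 111.48.0.22: bits 011011110011 walk d0:H3→d1:-→d2:-→d3:-→d4:-→d5:-→d6:-→d7:-→d8:-→d9:-→d10:-→d11:-→d12:H3 -> H3
  lookup 111.63.82.69: bits 01101111001111110101001001000101 walk d0:H3→d1:-→d2:-→d3:-→d4:-→d5:-→d6:-→d7:-→d8:-→d9:-→d10:-→d11:-→d12:H3→d13:-→d14:-→d15:-→d16:-→d17:-→d18:-→d19:-→d20:-→d21:-→d22:-→d23:-→d24:-→d25:-→d26:-→d27:-→d28:-→d29:-→d30:-→d31:-→d32:H0 -> H0
  lookup 92.128.119.167: bits 010 walk d0:H3→d1:-→d2:-→d3:- -> H3
  lookup 122.92.207.230: bits 011 walk d0:H3→d1:-→d2:-→d3:- -> H3
  add 170.192.0.0/12 -> H2 at depth 12
  lookup 67.224.0.4: bits 010000111110 walk d0:H3→d1:-→d2:-→d3:-→d4:-→d5:-→d6:-→d7:-→d8:-→d9:-→d10:-→d11:-→d12:H3 -> H3
  lookup 111.48.0.0: bits 011011110011 walk d0:H3→d1:-→d2:-→d3:-→d4:-→d5:-→d6:-→d7:-→d8:-→d9:-→d10:-→d11:-→d12:H3 -> H3
  add 170.203.24.0/24 -> H2 at depth 24
  lookup 111.63.82.69: bits 01101111001111110101001001000101 walk d0:H3→d1:-→d2:-→d3:-→d4:-→d5:-→d6:-→d7:-→d8:-→d9:-→d10:-→d11:-→d12:H3→d13:-→d14:-→d15:-→d16:-→d17:-→d18:-→d19:-→d20:-→d21:-→d22:-→d23:-→d24:-→d25:-→d26:-→d27:-→d28:-→d29:-→d30:-→d31:-→d32:H0 -> H0

== LOOKUPS ==
["H3","H3","H1","H3","H3","H3","H3","H3","H0","H0","H3","H0","H2","H0","H3","H3","H0","H3","H3","H3","H3","H0"]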